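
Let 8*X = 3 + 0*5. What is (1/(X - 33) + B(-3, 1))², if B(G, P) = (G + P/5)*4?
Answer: 214798336/1703025 ≈ 126.13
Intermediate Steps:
B(G, P) = 4*G + 4*P/5 (B(G, P) = (G + P*(⅕))*4 = (G + P/5)*4 = 4*G + 4*P/5)
X = 3/8 (X = (3 + 0*5)/8 = (3 + 0)/8 = (⅛)*3 = 3/8 ≈ 0.37500)
(1/(X - 33) + B(-3, 1))² = (1/(3/8 - 33) + (4*(-3) + (⅘)*1))² = (1/(-261/8) + (-12 + ⅘))² = (-8/261 - 56/5)² = (-14656/1305)² = 214798336/1703025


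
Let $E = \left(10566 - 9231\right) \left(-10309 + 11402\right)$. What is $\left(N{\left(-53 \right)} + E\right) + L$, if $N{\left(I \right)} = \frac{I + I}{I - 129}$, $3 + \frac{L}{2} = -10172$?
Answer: $\frac{130931308}{91} \approx 1.4388 \cdot 10^{6}$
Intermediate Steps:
$L = -20350$ ($L = -6 + 2 \left(-10172\right) = -6 - 20344 = -20350$)
$N{\left(I \right)} = \frac{2 I}{-129 + I}$
$E = 1459155$ ($E = 1335 \cdot 1093 = 1459155$)
$\left(N{\left(-53 \right)} + E\right) + L = \left(2 \left(-53\right) \frac{1}{-129 - 53} + 1459155\right) - 20350 = \left(2 \left(-53\right) \frac{1}{-182} + 1459155\right) - 20350 = \left(2 \left(-53\right) \left(- \frac{1}{182}\right) + 1459155\right) - 20350 = \left(\frac{53}{91} + 1459155\right) - 20350 = \frac{132783158}{91} - 20350 = \frac{130931308}{91}$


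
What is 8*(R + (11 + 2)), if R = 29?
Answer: 336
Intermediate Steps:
8*(R + (11 + 2)) = 8*(29 + (11 + 2)) = 8*(29 + 13) = 8*42 = 336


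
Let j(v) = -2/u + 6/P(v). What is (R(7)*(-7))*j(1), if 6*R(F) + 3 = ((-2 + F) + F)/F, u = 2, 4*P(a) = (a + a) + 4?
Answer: 9/2 ≈ 4.5000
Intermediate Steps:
P(a) = 1 + a/2 (P(a) = ((a + a) + 4)/4 = (2*a + 4)/4 = (4 + 2*a)/4 = 1 + a/2)
j(v) = -1 + 6/(1 + v/2) (j(v) = -2/2 + 6/(1 + v/2) = -2*½ + 6/(1 + v/2) = -1 + 6/(1 + v/2))
R(F) = -½ + (-2 + 2*F)/(6*F) (R(F) = -½ + (((-2 + F) + F)/F)/6 = -½ + ((-2 + 2*F)/F)/6 = -½ + (-2 + 2*F)/(6*F))
(R(7)*(-7))*j(1) = (((⅙)*(-2 - 1*7)/7)*(-7))*((10 - 1*1)/(2 + 1)) = (((⅙)*(⅐)*(-2 - 7))*(-7))*((10 - 1)/3) = (((⅙)*(⅐)*(-9))*(-7))*((⅓)*9) = -3/14*(-7)*3 = (3/2)*3 = 9/2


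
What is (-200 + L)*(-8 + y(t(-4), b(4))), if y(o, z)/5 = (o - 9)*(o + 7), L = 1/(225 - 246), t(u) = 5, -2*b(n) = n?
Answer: 1041848/21 ≈ 49612.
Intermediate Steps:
b(n) = -n/2
L = -1/21 (L = 1/(-21) = -1/21 ≈ -0.047619)
y(o, z) = 5*(-9 + o)*(7 + o) (y(o, z) = 5*((o - 9)*(o + 7)) = 5*((-9 + o)*(7 + o)) = 5*(-9 + o)*(7 + o))
(-200 + L)*(-8 + y(t(-4), b(4))) = (-200 - 1/21)*(-8 + (-315 - 10*5 + 5*5²)) = -4201*(-8 + (-315 - 50 + 5*25))/21 = -4201*(-8 + (-315 - 50 + 125))/21 = -4201*(-8 - 240)/21 = -4201/21*(-248) = 1041848/21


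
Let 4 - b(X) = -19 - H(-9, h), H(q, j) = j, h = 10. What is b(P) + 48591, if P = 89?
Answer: 48624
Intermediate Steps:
b(X) = 33 (b(X) = 4 - (-19 - 1*10) = 4 - (-19 - 10) = 4 - 1*(-29) = 4 + 29 = 33)
b(P) + 48591 = 33 + 48591 = 48624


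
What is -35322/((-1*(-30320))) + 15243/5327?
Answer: 137003733/80757320 ≈ 1.6965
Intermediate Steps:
-35322/((-1*(-30320))) + 15243/5327 = -35322/30320 + 15243*(1/5327) = -35322*1/30320 + 15243/5327 = -17661/15160 + 15243/5327 = 137003733/80757320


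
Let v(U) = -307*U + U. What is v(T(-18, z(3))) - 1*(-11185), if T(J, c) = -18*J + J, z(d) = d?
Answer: -82451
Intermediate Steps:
T(J, c) = -17*J
v(U) = -306*U
v(T(-18, z(3))) - 1*(-11185) = -(-5202)*(-18) - 1*(-11185) = -306*306 + 11185 = -93636 + 11185 = -82451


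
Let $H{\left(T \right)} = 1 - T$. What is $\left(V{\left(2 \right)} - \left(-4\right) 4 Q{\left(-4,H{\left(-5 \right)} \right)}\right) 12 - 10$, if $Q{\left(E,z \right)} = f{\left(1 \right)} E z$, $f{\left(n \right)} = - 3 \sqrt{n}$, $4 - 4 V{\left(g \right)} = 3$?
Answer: $13817$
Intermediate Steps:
$V{\left(g \right)} = \frac{1}{4}$ ($V{\left(g \right)} = 1 - \frac{3}{4} = \frac{1}{4}$)
$Q{\left(E,z \right)} = - 3 E z$ ($Q{\left(E,z \right)} = - 3 \sqrt{1} E z = \left(-3\right) 1 E z = - 3 E z$)
$\left(V{\left(2 \right)} - \left(-4\right) 4 Q{\left(-4,H{\left(-5 \right)} \right)}\right) 12 - 10 = \left(\frac{1}{4} - \left(-4\right) 4 \left(\left(-3\right) \left(-4\right) \left(1 - -5\right)\right)\right) 12 - 10 = \left(\frac{1}{4} - - 16 \left(\left(-3\right) \left(-4\right) \left(1 + 5\right)\right)\right) 12 - 10 = \left(\frac{1}{4} - - 16 \left(\left(-3\right) \left(-4\right) 6\right)\right) 12 - 10 = \left(\frac{1}{4} - \left(-16\right) 72\right) 12 - 10 = \left(\frac{1}{4} - -1152\right) 12 - 10 = \left(\frac{1}{4} + 1152\right) 12 - 10 = \frac{4609}{4} \cdot 12 - 10 = 13827 - 10 = 13817$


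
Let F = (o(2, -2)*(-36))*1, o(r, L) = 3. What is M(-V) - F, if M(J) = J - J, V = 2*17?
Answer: 108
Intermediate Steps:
V = 34
M(J) = 0
F = -108 (F = (3*(-36))*1 = -108*1 = -108)
M(-V) - F = 0 - 1*(-108) = 0 + 108 = 108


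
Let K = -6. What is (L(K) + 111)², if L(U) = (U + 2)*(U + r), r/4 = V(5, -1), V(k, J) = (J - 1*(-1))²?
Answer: 18225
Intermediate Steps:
V(k, J) = (1 + J)² (V(k, J) = (J + 1)² = (1 + J)²)
r = 0 (r = 4*(1 - 1)² = 4*0² = 4*0 = 0)
L(U) = U*(2 + U) (L(U) = (U + 2)*(U + 0) = (2 + U)*U = U*(2 + U))
(L(K) + 111)² = (-6*(2 - 6) + 111)² = (-6*(-4) + 111)² = (24 + 111)² = 135² = 18225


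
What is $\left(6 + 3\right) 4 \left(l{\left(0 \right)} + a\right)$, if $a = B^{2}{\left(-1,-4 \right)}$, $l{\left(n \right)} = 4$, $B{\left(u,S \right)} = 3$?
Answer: $468$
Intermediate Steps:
$a = 9$ ($a = 3^{2} = 9$)
$\left(6 + 3\right) 4 \left(l{\left(0 \right)} + a\right) = \left(6 + 3\right) 4 \left(4 + 9\right) = 9 \cdot 4 \cdot 13 = 36 \cdot 13 = 468$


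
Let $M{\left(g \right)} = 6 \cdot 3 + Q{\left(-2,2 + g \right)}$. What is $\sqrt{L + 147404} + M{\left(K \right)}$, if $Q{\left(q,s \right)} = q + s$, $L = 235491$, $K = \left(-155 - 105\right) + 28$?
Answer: $-214 + \sqrt{382895} \approx 404.79$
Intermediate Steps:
$K = -232$ ($K = -260 + 28 = -232$)
$M{\left(g \right)} = 18 + g$ ($M{\left(g \right)} = 6 \cdot 3 + \left(-2 + \left(2 + g\right)\right) = 18 + g$)
$\sqrt{L + 147404} + M{\left(K \right)} = \sqrt{235491 + 147404} + \left(18 - 232\right) = \sqrt{382895} - 214 = -214 + \sqrt{382895}$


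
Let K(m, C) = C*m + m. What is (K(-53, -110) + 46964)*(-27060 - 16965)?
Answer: -2321922525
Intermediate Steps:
K(m, C) = m + C*m
(K(-53, -110) + 46964)*(-27060 - 16965) = (-53*(1 - 110) + 46964)*(-27060 - 16965) = (-53*(-109) + 46964)*(-44025) = (5777 + 46964)*(-44025) = 52741*(-44025) = -2321922525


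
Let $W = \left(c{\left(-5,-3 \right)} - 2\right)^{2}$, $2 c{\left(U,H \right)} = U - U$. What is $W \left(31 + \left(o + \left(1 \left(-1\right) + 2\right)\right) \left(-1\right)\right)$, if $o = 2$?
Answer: $112$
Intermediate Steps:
$c{\left(U,H \right)} = 0$ ($c{\left(U,H \right)} = \frac{U - U}{2} = \frac{1}{2} \cdot 0 = 0$)
$W = 4$ ($W = \left(0 - 2\right)^{2} = \left(-2\right)^{2} = 4$)
$W \left(31 + \left(o + \left(1 \left(-1\right) + 2\right)\right) \left(-1\right)\right) = 4 \left(31 + \left(2 + \left(1 \left(-1\right) + 2\right)\right) \left(-1\right)\right) = 4 \left(31 + \left(2 + \left(-1 + 2\right)\right) \left(-1\right)\right) = 4 \left(31 + \left(2 + 1\right) \left(-1\right)\right) = 4 \left(31 + 3 \left(-1\right)\right) = 4 \left(31 - 3\right) = 4 \cdot 28 = 112$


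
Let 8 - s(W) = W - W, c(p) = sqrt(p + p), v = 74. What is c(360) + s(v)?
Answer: 8 + 12*sqrt(5) ≈ 34.833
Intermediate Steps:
c(p) = sqrt(2)*sqrt(p) (c(p) = sqrt(2*p) = sqrt(2)*sqrt(p))
s(W) = 8 (s(W) = 8 - (W - W) = 8 - 1*0 = 8 + 0 = 8)
c(360) + s(v) = sqrt(2)*sqrt(360) + 8 = sqrt(2)*(6*sqrt(10)) + 8 = 12*sqrt(5) + 8 = 8 + 12*sqrt(5)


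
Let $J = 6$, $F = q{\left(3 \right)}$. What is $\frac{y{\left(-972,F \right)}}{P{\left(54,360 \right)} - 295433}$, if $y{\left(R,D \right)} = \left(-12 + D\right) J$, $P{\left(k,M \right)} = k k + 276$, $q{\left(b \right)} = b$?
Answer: $\frac{54}{292241} \approx 0.00018478$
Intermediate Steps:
$P{\left(k,M \right)} = 276 + k^{2}$ ($P{\left(k,M \right)} = k^{2} + 276 = 276 + k^{2}$)
$F = 3$
$y{\left(R,D \right)} = -72 + 6 D$ ($y{\left(R,D \right)} = \left(-12 + D\right) 6 = -72 + 6 D$)
$\frac{y{\left(-972,F \right)}}{P{\left(54,360 \right)} - 295433} = \frac{-72 + 6 \cdot 3}{\left(276 + 54^{2}\right) - 295433} = \frac{-72 + 18}{\left(276 + 2916\right) - 295433} = - \frac{54}{3192 - 295433} = - \frac{54}{-292241} = \left(-54\right) \left(- \frac{1}{292241}\right) = \frac{54}{292241}$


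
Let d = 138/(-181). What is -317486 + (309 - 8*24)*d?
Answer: -57481112/181 ≈ -3.1758e+5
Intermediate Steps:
d = -138/181 (d = 138*(-1/181) = -138/181 ≈ -0.76243)
-317486 + (309 - 8*24)*d = -317486 + (309 - 8*24)*(-138/181) = -317486 + (309 - 192)*(-138/181) = -317486 + 117*(-138/181) = -317486 - 16146/181 = -57481112/181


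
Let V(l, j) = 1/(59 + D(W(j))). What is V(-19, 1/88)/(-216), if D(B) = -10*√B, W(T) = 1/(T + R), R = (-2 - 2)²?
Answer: -83131/1057520664 - 5*√30998/264380166 ≈ -8.1939e-5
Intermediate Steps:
R = 16 (R = (-4)² = 16)
W(T) = 1/(16 + T) (W(T) = 1/(T + 16) = 1/(16 + T))
V(l, j) = 1/(59 - 10*√(1/(16 + j)))
V(-19, 1/88)/(-216) = -1/(-59 + 10*√(1/(16 + 1/88)))/(-216) = -1/(-59 + 10*√(1/(16 + 1/88)))*(-1/216) = -1/(-59 + 10*√(1/(1409/88)))*(-1/216) = -1/(-59 + 10*√(88/1409))*(-1/216) = -1/(-59 + 10*(2*√30998/1409))*(-1/216) = -1/(-59 + 20*√30998/1409)*(-1/216) = 1/(216*(-59 + 20*√30998/1409))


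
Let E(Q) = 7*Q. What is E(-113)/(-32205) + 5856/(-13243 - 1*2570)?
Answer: -173141/500745 ≈ -0.34577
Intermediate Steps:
E(-113)/(-32205) + 5856/(-13243 - 1*2570) = (7*(-113))/(-32205) + 5856/(-13243 - 1*2570) = -791*(-1/32205) + 5856/(-13243 - 2570) = 7/285 + 5856/(-15813) = 7/285 + 5856*(-1/15813) = 7/285 - 1952/5271 = -173141/500745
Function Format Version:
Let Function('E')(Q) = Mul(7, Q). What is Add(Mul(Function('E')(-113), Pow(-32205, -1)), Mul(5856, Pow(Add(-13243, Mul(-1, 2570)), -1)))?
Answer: Rational(-173141, 500745) ≈ -0.34577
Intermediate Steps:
Add(Mul(Function('E')(-113), Pow(-32205, -1)), Mul(5856, Pow(Add(-13243, Mul(-1, 2570)), -1))) = Add(Mul(Mul(7, -113), Pow(-32205, -1)), Mul(5856, Pow(Add(-13243, Mul(-1, 2570)), -1))) = Add(Mul(-791, Rational(-1, 32205)), Mul(5856, Pow(Add(-13243, -2570), -1))) = Add(Rational(7, 285), Mul(5856, Pow(-15813, -1))) = Add(Rational(7, 285), Mul(5856, Rational(-1, 15813))) = Add(Rational(7, 285), Rational(-1952, 5271)) = Rational(-173141, 500745)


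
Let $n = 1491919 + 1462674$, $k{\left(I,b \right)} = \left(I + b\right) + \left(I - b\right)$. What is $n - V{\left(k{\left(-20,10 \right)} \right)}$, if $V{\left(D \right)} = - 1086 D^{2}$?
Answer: $4692193$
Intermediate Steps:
$k{\left(I,b \right)} = 2 I$
$n = 2954593$
$n - V{\left(k{\left(-20,10 \right)} \right)} = 2954593 - - 1086 \left(2 \left(-20\right)\right)^{2} = 2954593 - - 1086 \left(-40\right)^{2} = 2954593 - \left(-1086\right) 1600 = 2954593 - -1737600 = 2954593 + 1737600 = 4692193$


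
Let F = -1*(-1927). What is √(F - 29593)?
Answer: 3*I*√3074 ≈ 166.33*I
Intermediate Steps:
F = 1927
√(F - 29593) = √(1927 - 29593) = √(-27666) = 3*I*√3074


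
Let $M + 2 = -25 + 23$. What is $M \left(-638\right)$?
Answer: $2552$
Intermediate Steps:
$M = -4$ ($M = -2 + \left(-25 + 23\right) = -2 - 2 = -4$)
$M \left(-638\right) = \left(-4\right) \left(-638\right) = 2552$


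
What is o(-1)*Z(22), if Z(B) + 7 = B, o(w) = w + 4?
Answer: 45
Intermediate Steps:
o(w) = 4 + w
Z(B) = -7 + B
o(-1)*Z(22) = (4 - 1)*(-7 + 22) = 3*15 = 45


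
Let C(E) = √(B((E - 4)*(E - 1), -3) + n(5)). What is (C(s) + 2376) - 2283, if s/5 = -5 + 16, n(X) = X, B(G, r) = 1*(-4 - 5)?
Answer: 93 + 2*I ≈ 93.0 + 2.0*I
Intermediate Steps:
B(G, r) = -9 (B(G, r) = 1*(-9) = -9)
s = 55 (s = 5*(-5 + 16) = 5*11 = 55)
C(E) = 2*I (C(E) = √(-9 + 5) = √(-4) = 2*I)
(C(s) + 2376) - 2283 = (2*I + 2376) - 2283 = (2376 + 2*I) - 2283 = 93 + 2*I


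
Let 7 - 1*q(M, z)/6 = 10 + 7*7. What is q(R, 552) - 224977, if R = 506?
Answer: -225289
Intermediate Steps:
q(M, z) = -312 (q(M, z) = 42 - 6*(10 + 7*7) = 42 - 6*(10 + 49) = 42 - 6*59 = 42 - 354 = -312)
q(R, 552) - 224977 = -312 - 224977 = -225289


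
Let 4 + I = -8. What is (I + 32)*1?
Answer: 20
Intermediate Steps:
I = -12 (I = -4 - 8 = -12)
(I + 32)*1 = (-12 + 32)*1 = 20*1 = 20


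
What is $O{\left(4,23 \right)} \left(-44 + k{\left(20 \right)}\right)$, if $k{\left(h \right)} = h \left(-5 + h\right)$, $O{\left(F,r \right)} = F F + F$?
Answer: $5120$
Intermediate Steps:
$O{\left(F,r \right)} = F + F^{2}$ ($O{\left(F,r \right)} = F^{2} + F = F + F^{2}$)
$O{\left(4,23 \right)} \left(-44 + k{\left(20 \right)}\right) = 4 \left(1 + 4\right) \left(-44 + 20 \left(-5 + 20\right)\right) = 4 \cdot 5 \left(-44 + 20 \cdot 15\right) = 20 \left(-44 + 300\right) = 20 \cdot 256 = 5120$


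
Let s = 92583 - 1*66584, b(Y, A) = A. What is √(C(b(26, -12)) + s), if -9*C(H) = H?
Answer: √234003/3 ≈ 161.25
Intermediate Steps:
C(H) = -H/9
s = 25999 (s = 92583 - 66584 = 25999)
√(C(b(26, -12)) + s) = √(-⅑*(-12) + 25999) = √(4/3 + 25999) = √(78001/3) = √234003/3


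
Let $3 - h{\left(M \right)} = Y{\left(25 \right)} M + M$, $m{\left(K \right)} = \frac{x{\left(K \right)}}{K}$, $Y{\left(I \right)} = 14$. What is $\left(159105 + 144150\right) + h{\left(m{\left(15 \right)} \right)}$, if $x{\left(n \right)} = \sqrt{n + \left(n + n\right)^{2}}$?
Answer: $303258 - \sqrt{915} \approx 3.0323 \cdot 10^{5}$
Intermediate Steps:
$x{\left(n \right)} = \sqrt{n + 4 n^{2}}$ ($x{\left(n \right)} = \sqrt{n + \left(2 n\right)^{2}} = \sqrt{n + 4 n^{2}}$)
$m{\left(K \right)} = \frac{\sqrt{K \left(1 + 4 K\right)}}{K}$
$h{\left(M \right)} = 3 - 15 M$ ($h{\left(M \right)} = 3 - \left(14 M + M\right) = 3 - 15 M$)
$\left(159105 + 144150\right) + h{\left(m{\left(15 \right)} \right)} = \left(159105 + 144150\right) + \left(3 - 15 \frac{\sqrt{15 \left(1 + 4 \cdot 15\right)}}{15}\right) = 303255 + \left(3 - 15 \frac{\sqrt{15 \left(1 + 60\right)}}{15}\right) = 303255 + \left(3 - 15 \frac{\sqrt{15 \cdot 61}}{15}\right) = 303255 + \left(3 - 15 \frac{\sqrt{915}}{15}\right) = 303255 + \left(3 - \sqrt{915}\right) = 303258 - \sqrt{915}$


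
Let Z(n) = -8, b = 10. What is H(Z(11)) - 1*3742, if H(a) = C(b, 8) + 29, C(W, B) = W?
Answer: -3703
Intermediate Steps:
H(a) = 39 (H(a) = 10 + 29 = 39)
H(Z(11)) - 1*3742 = 39 - 1*3742 = 39 - 3742 = -3703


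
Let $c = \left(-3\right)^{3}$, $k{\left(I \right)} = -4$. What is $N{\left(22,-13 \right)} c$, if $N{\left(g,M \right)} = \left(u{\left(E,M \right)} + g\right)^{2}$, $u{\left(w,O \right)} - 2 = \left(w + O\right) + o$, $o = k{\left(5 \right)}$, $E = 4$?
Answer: $-3267$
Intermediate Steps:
$o = -4$
$u{\left(w,O \right)} = -2 + O + w$ ($u{\left(w,O \right)} = 2 - \left(4 - O - w\right) = 2 + \left(-4 + O + w\right) = -2 + O + w$)
$N{\left(g,M \right)} = \left(2 + M + g\right)^{2}$ ($N{\left(g,M \right)} = \left(\left(-2 + M + 4\right) + g\right)^{2} = \left(\left(2 + M\right) + g\right)^{2} = \left(2 + M + g\right)^{2}$)
$c = -27$
$N{\left(22,-13 \right)} c = \left(2 - 13 + 22\right)^{2} \left(-27\right) = 11^{2} \left(-27\right) = 121 \left(-27\right) = -3267$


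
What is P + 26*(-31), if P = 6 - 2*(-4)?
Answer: -792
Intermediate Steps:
P = 14 (P = 6 + 8 = 14)
P + 26*(-31) = 14 + 26*(-31) = 14 - 806 = -792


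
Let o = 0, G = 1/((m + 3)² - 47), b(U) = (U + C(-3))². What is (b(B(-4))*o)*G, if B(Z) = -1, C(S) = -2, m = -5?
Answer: 0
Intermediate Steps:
b(U) = (-2 + U)² (b(U) = (U - 2)² = (-2 + U)²)
G = -1/43 (G = 1/((-5 + 3)² - 47) = 1/((-2)² - 47) = 1/(4 - 47) = 1/(-43) = -1/43 ≈ -0.023256)
(b(B(-4))*o)*G = ((-2 - 1)²*0)*(-1/43) = ((-3)²*0)*(-1/43) = (9*0)*(-1/43) = 0*(-1/43) = 0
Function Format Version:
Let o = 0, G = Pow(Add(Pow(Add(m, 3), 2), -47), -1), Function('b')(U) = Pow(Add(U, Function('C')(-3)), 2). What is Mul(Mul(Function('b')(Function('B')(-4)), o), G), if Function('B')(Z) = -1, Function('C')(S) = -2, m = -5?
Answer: 0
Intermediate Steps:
Function('b')(U) = Pow(Add(-2, U), 2) (Function('b')(U) = Pow(Add(U, -2), 2) = Pow(Add(-2, U), 2))
G = Rational(-1, 43) (G = Pow(Add(Pow(Add(-5, 3), 2), -47), -1) = Pow(Add(Pow(-2, 2), -47), -1) = Pow(Add(4, -47), -1) = Pow(-43, -1) = Rational(-1, 43) ≈ -0.023256)
Mul(Mul(Function('b')(Function('B')(-4)), o), G) = Mul(Mul(Pow(Add(-2, -1), 2), 0), Rational(-1, 43)) = Mul(Mul(Pow(-3, 2), 0), Rational(-1, 43)) = Mul(Mul(9, 0), Rational(-1, 43)) = Mul(0, Rational(-1, 43)) = 0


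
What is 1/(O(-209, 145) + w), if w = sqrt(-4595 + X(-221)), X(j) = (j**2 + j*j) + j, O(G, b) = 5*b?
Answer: 725/432759 - sqrt(92866)/432759 ≈ 0.00097112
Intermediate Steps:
X(j) = j + 2*j**2 (X(j) = (j**2 + j**2) + j = 2*j**2 + j = j + 2*j**2)
w = sqrt(92866) (w = sqrt(-4595 - 221*(1 + 2*(-221))) = sqrt(-4595 - 221*(1 - 442)) = sqrt(-4595 - 221*(-441)) = sqrt(-4595 + 97461) = sqrt(92866) ≈ 304.74)
1/(O(-209, 145) + w) = 1/(5*145 + sqrt(92866)) = 1/(725 + sqrt(92866))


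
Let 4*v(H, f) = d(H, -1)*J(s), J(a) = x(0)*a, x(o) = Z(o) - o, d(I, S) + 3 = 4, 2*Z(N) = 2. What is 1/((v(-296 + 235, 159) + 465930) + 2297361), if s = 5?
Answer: 4/11053169 ≈ 3.6189e-7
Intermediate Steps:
Z(N) = 1 (Z(N) = (1/2)*2 = 1)
d(I, S) = 1 (d(I, S) = -3 + 4 = 1)
x(o) = 1 - o
J(a) = a (J(a) = (1 - 1*0)*a = (1 + 0)*a = 1*a = a)
v(H, f) = 5/4 (v(H, f) = (1*5)/4 = (1/4)*5 = 5/4)
1/((v(-296 + 235, 159) + 465930) + 2297361) = 1/((5/4 + 465930) + 2297361) = 1/(1863725/4 + 2297361) = 1/(11053169/4) = 4/11053169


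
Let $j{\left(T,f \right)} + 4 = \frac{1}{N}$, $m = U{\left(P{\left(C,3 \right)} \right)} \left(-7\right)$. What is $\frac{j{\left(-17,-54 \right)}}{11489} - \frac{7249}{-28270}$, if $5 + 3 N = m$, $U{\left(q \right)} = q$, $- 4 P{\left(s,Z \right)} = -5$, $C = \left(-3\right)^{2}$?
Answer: $\frac{83164513}{324794030} \approx 0.25605$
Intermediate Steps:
$C = 9$
$P{\left(s,Z \right)} = \frac{5}{4}$ ($P{\left(s,Z \right)} = \left(- \frac{1}{4}\right) \left(-5\right) = \frac{5}{4}$)
$m = - \frac{35}{4}$ ($m = \frac{5}{4} \left(-7\right) = - \frac{35}{4} \approx -8.75$)
$N = - \frac{55}{12}$ ($N = - \frac{5}{3} + \frac{1}{3} \left(- \frac{35}{4}\right) = - \frac{5}{3} - \frac{35}{12} = - \frac{55}{12} \approx -4.5833$)
$j{\left(T,f \right)} = - \frac{232}{55}$ ($j{\left(T,f \right)} = -4 + \frac{1}{- \frac{55}{12}} = -4 - \frac{12}{55} = - \frac{232}{55}$)
$\frac{j{\left(-17,-54 \right)}}{11489} - \frac{7249}{-28270} = - \frac{232}{55 \cdot 11489} - \frac{7249}{-28270} = \left(- \frac{232}{55}\right) \frac{1}{11489} - - \frac{659}{2570} = - \frac{232}{631895} + \frac{659}{2570} = \frac{83164513}{324794030}$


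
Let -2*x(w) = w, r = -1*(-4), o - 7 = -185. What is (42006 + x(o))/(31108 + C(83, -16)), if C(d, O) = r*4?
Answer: 42095/31124 ≈ 1.3525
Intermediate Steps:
o = -178 (o = 7 - 185 = -178)
r = 4
C(d, O) = 16 (C(d, O) = 4*4 = 16)
x(w) = -w/2
(42006 + x(o))/(31108 + C(83, -16)) = (42006 - ½*(-178))/(31108 + 16) = (42006 + 89)/31124 = 42095*(1/31124) = 42095/31124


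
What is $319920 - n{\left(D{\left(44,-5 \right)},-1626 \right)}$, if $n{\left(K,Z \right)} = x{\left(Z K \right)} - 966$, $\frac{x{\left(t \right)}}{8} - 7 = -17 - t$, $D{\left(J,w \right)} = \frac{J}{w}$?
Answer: $\frac{2177182}{5} \approx 4.3544 \cdot 10^{5}$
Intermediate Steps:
$x{\left(t \right)} = -80 - 8 t$ ($x{\left(t \right)} = 56 + 8 \left(-17 - t\right) = 56 - \left(136 + 8 t\right) = -80 - 8 t$)
$n{\left(K,Z \right)} = -1046 - 8 K Z$ ($n{\left(K,Z \right)} = \left(-80 - 8 Z K\right) - 966 = \left(-80 - 8 K Z\right) - 966 = -1046 - 8 K Z$)
$319920 - n{\left(D{\left(44,-5 \right)},-1626 \right)} = 319920 - \left(-1046 - 8 \frac{44}{-5} \left(-1626\right)\right) = 319920 - \left(-1046 - 8 \cdot 44 \left(- \frac{1}{5}\right) \left(-1626\right)\right) = 319920 - \left(-1046 - \left(- \frac{352}{5}\right) \left(-1626\right)\right) = 319920 - \left(-1046 - \frac{572352}{5}\right) = 319920 - - \frac{577582}{5} = 319920 + \frac{577582}{5} = \frac{2177182}{5}$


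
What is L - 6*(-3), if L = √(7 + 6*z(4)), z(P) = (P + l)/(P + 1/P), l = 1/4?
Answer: 18 + √13 ≈ 21.606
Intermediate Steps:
l = ¼ ≈ 0.25000
z(P) = (¼ + P)/(P + 1/P) (z(P) = (P + ¼)/(P + 1/P) = (¼ + P)/(P + 1/P))
L = √13 (L = √(7 + 6*((¼)*4*(1 + 4*4)/(1 + 4²))) = √(7 + 6*((¼)*4*(1 + 16)/(1 + 16))) = √(7 + 6*((¼)*4*17/17)) = √(7 + 6*((¼)*4*(1/17)*17)) = √(7 + 6*1) = √(7 + 6) = √13 ≈ 3.6056)
L - 6*(-3) = √13 - 6*(-3) = √13 + 18 = 18 + √13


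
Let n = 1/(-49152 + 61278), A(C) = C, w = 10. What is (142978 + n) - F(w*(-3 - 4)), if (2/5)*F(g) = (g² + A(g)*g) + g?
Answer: 1438786279/12126 ≈ 1.1865e+5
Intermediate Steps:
F(g) = 5*g² + 5*g/2 (F(g) = 5*((g² + g*g) + g)/2 = 5*((g² + g²) + g)/2 = 5*(2*g² + g)/2 = 5*(g + 2*g²)/2 = 5*g² + 5*g/2)
n = 1/12126 ≈ 8.2467e-5
(142978 + n) - F(w*(-3 - 4)) = (142978 + 1/12126) - 5*10*(-3 - 4)*(1 + 2*(10*(-3 - 4)))/2 = 1733751229/12126 - 5*10*(-7)*(1 + 2*(10*(-7)))/2 = 1733751229/12126 - 5*(-70)*(1 + 2*(-70))/2 = 1733751229/12126 - 5*(-70)*(1 - 140)/2 = 1733751229/12126 - 5*(-70)*(-139)/2 = 1733751229/12126 - 1*24325 = 1733751229/12126 - 24325 = 1438786279/12126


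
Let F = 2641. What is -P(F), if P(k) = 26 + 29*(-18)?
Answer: 496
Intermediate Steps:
P(k) = -496 (P(k) = 26 - 522 = -496)
-P(F) = -1*(-496) = 496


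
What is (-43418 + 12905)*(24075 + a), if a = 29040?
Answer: -1620697995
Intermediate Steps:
(-43418 + 12905)*(24075 + a) = (-43418 + 12905)*(24075 + 29040) = -30513*53115 = -1620697995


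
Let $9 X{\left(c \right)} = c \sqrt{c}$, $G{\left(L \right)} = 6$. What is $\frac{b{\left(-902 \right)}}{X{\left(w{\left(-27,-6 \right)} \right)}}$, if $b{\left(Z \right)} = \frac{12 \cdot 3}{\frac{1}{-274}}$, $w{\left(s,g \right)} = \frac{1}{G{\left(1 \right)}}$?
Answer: $- 532656 \sqrt{6} \approx -1.3047 \cdot 10^{6}$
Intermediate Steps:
$w{\left(s,g \right)} = \frac{1}{6}$
$X{\left(c \right)} = \frac{c^{\frac{3}{2}}}{9}$ ($X{\left(c \right)} = \frac{c \sqrt{c}}{9} = \frac{c^{\frac{3}{2}}}{9}$)
$b{\left(Z \right)} = -9864$ ($b{\left(Z \right)} = \frac{36}{- \frac{1}{274}} = 36 \left(-274\right) = -9864$)
$\frac{b{\left(-902 \right)}}{X{\left(w{\left(-27,-6 \right)} \right)}} = - \frac{9864}{\frac{1}{9} \left(\frac{1}{6}\right)^{\frac{3}{2}}} = - \frac{9864}{\frac{1}{9} \frac{\sqrt{6}}{36}} = - \frac{9864}{\frac{1}{324} \sqrt{6}} = - 9864 \cdot 54 \sqrt{6} = - 532656 \sqrt{6}$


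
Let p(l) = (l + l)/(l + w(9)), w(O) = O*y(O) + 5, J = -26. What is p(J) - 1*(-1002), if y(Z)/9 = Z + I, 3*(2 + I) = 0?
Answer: 21040/21 ≈ 1001.9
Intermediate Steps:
I = -2 (I = -2 + (⅓)*0 = -2 + 0 = -2)
y(Z) = -18 + 9*Z (y(Z) = 9*(Z - 2) = 9*(-2 + Z) = -18 + 9*Z)
w(O) = 5 + O*(-18 + 9*O) (w(O) = O*(-18 + 9*O) + 5 = 5 + O*(-18 + 9*O))
p(l) = 2*l/(572 + l) (p(l) = (l + l)/(l + (5 + 9*9*(-2 + 9))) = (2*l)/(l + (5 + 9*9*7)) = (2*l)/(l + (5 + 567)) = (2*l)/(l + 572) = (2*l)/(572 + l) = 2*l/(572 + l))
p(J) - 1*(-1002) = 2*(-26)/(572 - 26) - 1*(-1002) = 2*(-26)/546 + 1002 = 2*(-26)*(1/546) + 1002 = -2/21 + 1002 = 21040/21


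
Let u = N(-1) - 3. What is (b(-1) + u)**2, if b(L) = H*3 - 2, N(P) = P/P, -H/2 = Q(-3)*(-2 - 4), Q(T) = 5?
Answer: 30976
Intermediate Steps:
H = 60 (H = -10*(-2 - 4) = -10*(-6) = -2*(-30) = 60)
N(P) = 1
b(L) = 178 (b(L) = 60*3 - 2 = 180 - 2 = 178)
u = -2 (u = 1 - 3 = -2)
(b(-1) + u)**2 = (178 - 2)**2 = 176**2 = 30976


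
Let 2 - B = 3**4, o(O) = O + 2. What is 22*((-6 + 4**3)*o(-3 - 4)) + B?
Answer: -6459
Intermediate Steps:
o(O) = 2 + O
B = -79 (B = 2 - 1*3**4 = 2 - 1*81 = 2 - 81 = -79)
22*((-6 + 4**3)*o(-3 - 4)) + B = 22*((-6 + 4**3)*(2 + (-3 - 4))) - 79 = 22*((-6 + 64)*(2 - 7)) - 79 = 22*(58*(-5)) - 79 = 22*(-290) - 79 = -6380 - 79 = -6459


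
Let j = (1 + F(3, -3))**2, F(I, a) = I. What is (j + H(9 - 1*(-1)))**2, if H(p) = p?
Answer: 676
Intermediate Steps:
j = 16 (j = (1 + 3)**2 = 4**2 = 16)
(j + H(9 - 1*(-1)))**2 = (16 + (9 - 1*(-1)))**2 = (16 + (9 + 1))**2 = (16 + 10)**2 = 26**2 = 676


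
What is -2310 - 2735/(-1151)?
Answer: -2656075/1151 ≈ -2307.6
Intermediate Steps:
-2310 - 2735/(-1151) = -2310 - 2735*(-1)/1151 = -2310 - 1*(-2735/1151) = -2310 + 2735/1151 = -2656075/1151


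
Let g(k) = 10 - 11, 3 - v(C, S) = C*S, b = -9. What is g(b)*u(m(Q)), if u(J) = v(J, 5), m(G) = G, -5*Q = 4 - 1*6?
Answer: -1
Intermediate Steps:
Q = 2/5 (Q = -(4 - 1*6)/5 = -(4 - 6)/5 = -1/5*(-2) = 2/5 ≈ 0.40000)
v(C, S) = 3 - C*S
u(J) = 3 - 5*J (u(J) = 3 - 1*J*5 = 3 - 5*J)
g(k) = -1
g(b)*u(m(Q)) = -(3 - 5*2/5) = -(3 - 2) = -1*1 = -1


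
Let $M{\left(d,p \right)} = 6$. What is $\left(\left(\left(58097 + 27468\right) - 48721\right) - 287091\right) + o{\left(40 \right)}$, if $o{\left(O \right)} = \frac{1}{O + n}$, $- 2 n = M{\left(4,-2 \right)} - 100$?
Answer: $- \frac{21771488}{87} \approx -2.5025 \cdot 10^{5}$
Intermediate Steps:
$n = 47$ ($n = - \frac{6 - 100}{2} = \left(- \frac{1}{2}\right) \left(-94\right) = 47$)
$o{\left(O \right)} = \frac{1}{47 + O}$ ($o{\left(O \right)} = \frac{1}{O + 47} = \frac{1}{47 + O}$)
$\left(\left(\left(58097 + 27468\right) - 48721\right) - 287091\right) + o{\left(40 \right)} = \left(\left(\left(58097 + 27468\right) - 48721\right) - 287091\right) + \frac{1}{47 + 40} = \left(\left(85565 - 48721\right) - 287091\right) + \frac{1}{87} = \left(36844 - 287091\right) + \frac{1}{87} = -250247 + \frac{1}{87} = - \frac{21771488}{87}$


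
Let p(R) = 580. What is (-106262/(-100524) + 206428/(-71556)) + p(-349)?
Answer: 57761777985/99904102 ≈ 578.17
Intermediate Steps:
(-106262/(-100524) + 206428/(-71556)) + p(-349) = (-106262/(-100524) + 206428/(-71556)) + 580 = (-106262*(-1/100524) + 206428*(-1/71556)) + 580 = (53131/50262 - 51607/17889) + 580 = -182601175/99904102 + 580 = 57761777985/99904102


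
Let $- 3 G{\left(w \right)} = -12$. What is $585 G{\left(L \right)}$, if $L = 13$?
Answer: $2340$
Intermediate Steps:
$G{\left(w \right)} = 4$ ($G{\left(w \right)} = \left(- \frac{1}{3}\right) \left(-12\right) = 4$)
$585 G{\left(L \right)} = 585 \cdot 4 = 2340$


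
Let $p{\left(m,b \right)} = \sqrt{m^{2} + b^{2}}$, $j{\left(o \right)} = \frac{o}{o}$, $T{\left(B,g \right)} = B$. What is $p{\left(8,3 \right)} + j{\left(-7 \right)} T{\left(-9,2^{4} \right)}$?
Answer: $-9 + \sqrt{73} \approx -0.456$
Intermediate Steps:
$j{\left(o \right)} = 1$
$p{\left(m,b \right)} = \sqrt{b^{2} + m^{2}}$
$p{\left(8,3 \right)} + j{\left(-7 \right)} T{\left(-9,2^{4} \right)} = \sqrt{3^{2} + 8^{2}} + 1 \left(-9\right) = \sqrt{9 + 64} - 9 = \sqrt{73} - 9 = -9 + \sqrt{73}$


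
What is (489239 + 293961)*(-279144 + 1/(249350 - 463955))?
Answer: -9383628553673440/42921 ≈ -2.1863e+11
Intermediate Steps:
(489239 + 293961)*(-279144 + 1/(249350 - 463955)) = 783200*(-279144 + 1/(-214605)) = 783200*(-279144 - 1/214605) = 783200*(-59905698121/214605) = -9383628553673440/42921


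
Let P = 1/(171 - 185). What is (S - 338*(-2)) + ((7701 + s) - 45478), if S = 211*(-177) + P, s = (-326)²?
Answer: 445591/14 ≈ 31828.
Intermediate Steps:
P = -1/14 (P = 1/(-14) = -1/14 ≈ -0.071429)
s = 106276
S = -522859/14 (S = 211*(-177) - 1/14 = -37347 - 1/14 = -522859/14 ≈ -37347.)
(S - 338*(-2)) + ((7701 + s) - 45478) = (-522859/14 - 338*(-2)) + ((7701 + 106276) - 45478) = (-522859/14 + 676) + (113977 - 45478) = -513395/14 + 68499 = 445591/14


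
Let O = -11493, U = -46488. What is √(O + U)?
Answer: I*√57981 ≈ 240.79*I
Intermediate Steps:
√(O + U) = √(-11493 - 46488) = √(-57981) = I*√57981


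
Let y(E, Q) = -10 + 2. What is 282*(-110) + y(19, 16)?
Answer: -31028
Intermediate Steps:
y(E, Q) = -8
282*(-110) + y(19, 16) = 282*(-110) - 8 = -31020 - 8 = -31028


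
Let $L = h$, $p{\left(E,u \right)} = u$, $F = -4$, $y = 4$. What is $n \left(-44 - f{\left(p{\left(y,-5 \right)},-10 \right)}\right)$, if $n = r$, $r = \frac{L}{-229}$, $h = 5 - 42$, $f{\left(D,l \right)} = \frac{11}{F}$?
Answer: $- \frac{6105}{916} \approx -6.6648$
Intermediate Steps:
$f{\left(D,l \right)} = - \frac{11}{4}$ ($f{\left(D,l \right)} = \frac{11}{-4} = 11 \left(- \frac{1}{4}\right) = - \frac{11}{4}$)
$h = -37$ ($h = 5 - 42 = -37$)
$L = -37$
$r = \frac{37}{229}$ ($r = - \frac{37}{-229} = \left(-37\right) \left(- \frac{1}{229}\right) = \frac{37}{229} \approx 0.16157$)
$n = \frac{37}{229} \approx 0.16157$
$n \left(-44 - f{\left(p{\left(y,-5 \right)},-10 \right)}\right) = \frac{37 \left(-44 - - \frac{11}{4}\right)}{229} = \frac{37 \left(-44 + \frac{11}{4}\right)}{229} = \frac{37}{229} \left(- \frac{165}{4}\right) = - \frac{6105}{916}$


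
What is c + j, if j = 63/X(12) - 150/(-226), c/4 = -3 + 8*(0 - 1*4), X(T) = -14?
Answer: -32507/226 ≈ -143.84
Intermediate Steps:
c = -140 (c = 4*(-3 + 8*(0 - 1*4)) = 4*(-3 + 8*(0 - 4)) = 4*(-3 + 8*(-4)) = 4*(-3 - 32) = 4*(-35) = -140)
j = -867/226 (j = 63/(-14) - 150/(-226) = 63*(-1/14) - 150*(-1/226) = -9/2 + 75/113 = -867/226 ≈ -3.8363)
c + j = -140 - 867/226 = -32507/226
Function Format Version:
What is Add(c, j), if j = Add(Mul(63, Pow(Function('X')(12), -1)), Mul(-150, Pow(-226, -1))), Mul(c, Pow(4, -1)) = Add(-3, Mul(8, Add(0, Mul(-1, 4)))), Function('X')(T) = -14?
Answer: Rational(-32507, 226) ≈ -143.84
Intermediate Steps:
c = -140 (c = Mul(4, Add(-3, Mul(8, Add(0, Mul(-1, 4))))) = Mul(4, Add(-3, Mul(8, Add(0, -4)))) = Mul(4, Add(-3, Mul(8, -4))) = Mul(4, Add(-3, -32)) = Mul(4, -35) = -140)
j = Rational(-867, 226) (j = Add(Mul(63, Pow(-14, -1)), Mul(-150, Pow(-226, -1))) = Add(Mul(63, Rational(-1, 14)), Mul(-150, Rational(-1, 226))) = Add(Rational(-9, 2), Rational(75, 113)) = Rational(-867, 226) ≈ -3.8363)
Add(c, j) = Add(-140, Rational(-867, 226)) = Rational(-32507, 226)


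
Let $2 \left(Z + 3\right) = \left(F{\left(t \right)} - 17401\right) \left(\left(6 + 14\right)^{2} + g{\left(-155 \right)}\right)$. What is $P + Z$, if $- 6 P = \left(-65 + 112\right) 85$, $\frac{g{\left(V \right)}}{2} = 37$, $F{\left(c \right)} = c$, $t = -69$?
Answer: $- \frac{24846353}{6} \approx -4.1411 \cdot 10^{6}$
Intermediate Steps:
$g{\left(V \right)} = 74$ ($g{\left(V \right)} = 2 \cdot 37 = 74$)
$Z = -4140393$ ($Z = -3 + \frac{\left(-69 - 17401\right) \left(\left(6 + 14\right)^{2} + 74\right)}{2} = -3 + \frac{\left(-17470\right) \left(20^{2} + 74\right)}{2} = -3 + \frac{\left(-17470\right) \left(400 + 74\right)}{2} = -3 + \frac{\left(-17470\right) 474}{2} = -3 + \frac{1}{2} \left(-8280780\right) = -3 - 4140390 = -4140393$)
$P = - \frac{3995}{6}$ ($P = - \frac{\left(-65 + 112\right) 85}{6} = - \frac{47 \cdot 85}{6} = \left(- \frac{1}{6}\right) 3995 = - \frac{3995}{6} \approx -665.83$)
$P + Z = - \frac{3995}{6} - 4140393 = - \frac{24846353}{6}$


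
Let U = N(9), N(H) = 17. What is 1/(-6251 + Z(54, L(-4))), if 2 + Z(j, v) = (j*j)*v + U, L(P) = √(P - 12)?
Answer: -1559/43734148 - 729*I/10933537 ≈ -3.5647e-5 - 6.6676e-5*I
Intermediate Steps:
L(P) = √(-12 + P)
U = 17
Z(j, v) = 15 + v*j² (Z(j, v) = -2 + ((j*j)*v + 17) = -2 + (j²*v + 17) = -2 + (v*j² + 17) = -2 + (17 + v*j²) = 15 + v*j²)
1/(-6251 + Z(54, L(-4))) = 1/(-6251 + (15 + √(-12 - 4)*54²)) = 1/(-6251 + (15 + √(-16)*2916)) = 1/(-6251 + (15 + (4*I)*2916)) = 1/(-6251 + (15 + 11664*I)) = 1/(-6236 + 11664*I) = (-6236 - 11664*I)/174936592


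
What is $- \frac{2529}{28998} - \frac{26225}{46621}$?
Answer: $- \frac{97597451}{150212862} \approx -0.64973$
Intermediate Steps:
$- \frac{2529}{28998} - \frac{26225}{46621} = \left(-2529\right) \frac{1}{28998} - \frac{26225}{46621} = - \frac{281}{3222} - \frac{26225}{46621} = - \frac{97597451}{150212862}$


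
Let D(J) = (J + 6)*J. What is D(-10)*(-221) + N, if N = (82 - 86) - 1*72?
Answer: -8916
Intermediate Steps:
N = -76 (N = -4 - 72 = -76)
D(J) = J*(6 + J) (D(J) = (6 + J)*J = J*(6 + J))
D(-10)*(-221) + N = -10*(6 - 10)*(-221) - 76 = -10*(-4)*(-221) - 76 = 40*(-221) - 76 = -8840 - 76 = -8916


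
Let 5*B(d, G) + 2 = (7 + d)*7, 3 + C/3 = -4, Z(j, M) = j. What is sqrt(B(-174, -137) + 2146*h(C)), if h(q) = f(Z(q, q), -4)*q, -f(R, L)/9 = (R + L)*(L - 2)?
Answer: sqrt(1520971645)/5 ≈ 7799.9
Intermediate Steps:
C = -21 (C = -9 + 3*(-4) = -9 - 12 = -21)
f(R, L) = -9*(-2 + L)*(L + R) (f(R, L) = -9*(R + L)*(L - 2) = -9*(L + R)*(-2 + L) = -9*(-2 + L)*(L + R))
h(q) = q*(-216 + 54*q) (h(q) = (-9*(-4)**2 + 18*(-4) + 18*q - 9*(-4)*q)*q = (-9*16 - 72 + 18*q + 36*q)*q = (-144 - 72 + 18*q + 36*q)*q = (-216 + 54*q)*q = q*(-216 + 54*q))
B(d, G) = 47/5 + 7*d/5 (B(d, G) = -2/5 + ((7 + d)*7)/5 = -2/5 + (49 + 7*d)/5 = -2/5 + (49/5 + 7*d/5) = 47/5 + 7*d/5)
sqrt(B(-174, -137) + 2146*h(C)) = sqrt((47/5 + (7/5)*(-174)) + 2146*(54*(-21)*(-4 - 21))) = sqrt((47/5 - 1218/5) + 2146*(54*(-21)*(-25))) = sqrt(-1171/5 + 2146*28350) = sqrt(-1171/5 + 60839100) = sqrt(304194329/5) = sqrt(1520971645)/5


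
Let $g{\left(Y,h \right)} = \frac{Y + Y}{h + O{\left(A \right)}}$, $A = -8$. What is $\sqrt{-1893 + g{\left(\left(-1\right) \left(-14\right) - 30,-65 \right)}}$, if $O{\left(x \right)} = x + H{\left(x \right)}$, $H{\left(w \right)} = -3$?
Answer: $\frac{i \sqrt{683221}}{19} \approx 43.504 i$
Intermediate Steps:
$O{\left(x \right)} = -3 + x$ ($O{\left(x \right)} = x - 3 = -3 + x$)
$g{\left(Y,h \right)} = \frac{2 Y}{-11 + h}$ ($g{\left(Y,h \right)} = \frac{Y + Y}{h - 11} = \frac{2 Y}{h - 11} = \frac{2 Y}{-11 + h}$)
$\sqrt{-1893 + g{\left(\left(-1\right) \left(-14\right) - 30,-65 \right)}} = \sqrt{-1893 + \frac{2 \left(\left(-1\right) \left(-14\right) - 30\right)}{-11 - 65}} = \sqrt{-1893 + \frac{2 \left(14 - 30\right)}{-76}} = \sqrt{-1893 + 2 \left(-16\right) \left(- \frac{1}{76}\right)} = \sqrt{-1893 + \frac{8}{19}} = \sqrt{- \frac{35959}{19}} = \frac{i \sqrt{683221}}{19}$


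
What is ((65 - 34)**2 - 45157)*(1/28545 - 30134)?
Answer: 12672098527228/9515 ≈ 1.3318e+9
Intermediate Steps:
((65 - 34)**2 - 45157)*(1/28545 - 30134) = (31**2 - 45157)*(1/28545 - 30134) = (961 - 45157)*(-860175029/28545) = -44196*(-860175029/28545) = 12672098527228/9515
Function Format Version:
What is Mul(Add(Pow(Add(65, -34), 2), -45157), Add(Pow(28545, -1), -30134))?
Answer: Rational(12672098527228, 9515) ≈ 1.3318e+9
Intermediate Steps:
Mul(Add(Pow(Add(65, -34), 2), -45157), Add(Pow(28545, -1), -30134)) = Mul(Add(Pow(31, 2), -45157), Add(Rational(1, 28545), -30134)) = Mul(Add(961, -45157), Rational(-860175029, 28545)) = Mul(-44196, Rational(-860175029, 28545)) = Rational(12672098527228, 9515)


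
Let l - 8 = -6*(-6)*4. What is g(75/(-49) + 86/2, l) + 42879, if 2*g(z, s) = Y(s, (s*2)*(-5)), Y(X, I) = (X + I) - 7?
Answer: 84383/2 ≈ 42192.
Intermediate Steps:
l = 152 (l = 8 - 6*(-6)*4 = 8 + 36*4 = 8 + 144 = 152)
Y(X, I) = -7 + I + X (Y(X, I) = (I + X) - 7 = -7 + I + X)
g(z, s) = -7/2 - 9*s/2 (g(z, s) = (-7 + (s*2)*(-5) + s)/2 = (-7 + (2*s)*(-5) + s)/2 = (-7 - 10*s + s)/2 = (-7 - 9*s)/2 = -7/2 - 9*s/2)
g(75/(-49) + 86/2, l) + 42879 = (-7/2 - 9/2*152) + 42879 = (-7/2 - 684) + 42879 = -1375/2 + 42879 = 84383/2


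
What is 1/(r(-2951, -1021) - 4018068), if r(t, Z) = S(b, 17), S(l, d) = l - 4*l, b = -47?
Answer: -1/4017927 ≈ -2.4888e-7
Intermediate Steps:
S(l, d) = -3*l
r(t, Z) = 141 (r(t, Z) = -3*(-47) = 141)
1/(r(-2951, -1021) - 4018068) = 1/(141 - 4018068) = 1/(-4017927) = -1/4017927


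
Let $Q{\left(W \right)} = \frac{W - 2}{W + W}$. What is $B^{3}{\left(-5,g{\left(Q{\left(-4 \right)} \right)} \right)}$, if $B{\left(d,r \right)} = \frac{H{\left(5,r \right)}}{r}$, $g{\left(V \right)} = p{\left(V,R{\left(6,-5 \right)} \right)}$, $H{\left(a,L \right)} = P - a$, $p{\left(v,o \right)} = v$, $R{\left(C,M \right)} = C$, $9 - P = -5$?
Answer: $1728$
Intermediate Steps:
$P = 14$ ($P = 9 - -5 = 9 + 5 = 14$)
$Q{\left(W \right)} = \frac{-2 + W}{2 W}$
$H{\left(a,L \right)} = 14 - a$
$g{\left(V \right)} = V$
$B{\left(d,r \right)} = \frac{9}{r}$ ($B{\left(d,r \right)} = \frac{14 - 5}{r} = \frac{9}{r}$)
$B^{3}{\left(-5,g{\left(Q{\left(-4 \right)} \right)} \right)} = \left(\frac{9}{\frac{1}{2} \frac{1}{-4} \left(-2 - 4\right)}\right)^{3} = \left(\frac{9}{\frac{1}{2} \left(- \frac{1}{4}\right) \left(-6\right)}\right)^{3} = \left(\frac{9}{\frac{3}{4}}\right)^{3} = \left(9 \cdot \frac{4}{3}\right)^{3} = 12^{3} = 1728$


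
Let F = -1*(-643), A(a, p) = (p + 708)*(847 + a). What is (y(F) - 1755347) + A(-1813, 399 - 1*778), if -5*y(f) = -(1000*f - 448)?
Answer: -9723253/5 ≈ -1.9447e+6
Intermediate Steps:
A(a, p) = (708 + p)*(847 + a)
F = 643
y(f) = -448/5 + 200*f (y(f) = -(-1)*(1000*f - 448)/5 = -(-1)*(-448 + 1000*f)/5 = -(448 - 1000*f)/5 = -448/5 + 200*f)
(y(F) - 1755347) + A(-1813, 399 - 1*778) = ((-448/5 + 200*643) - 1755347) + (599676 + 708*(-1813) + 847*(399 - 1*778) - 1813*(399 - 1*778)) = ((-448/5 + 128600) - 1755347) + (599676 - 1283604 + 847*(399 - 778) - 1813*(399 - 778)) = (642552/5 - 1755347) + (599676 - 1283604 + 847*(-379) - 1813*(-379)) = -8134183/5 + (599676 - 1283604 - 321013 + 687127) = -8134183/5 - 317814 = -9723253/5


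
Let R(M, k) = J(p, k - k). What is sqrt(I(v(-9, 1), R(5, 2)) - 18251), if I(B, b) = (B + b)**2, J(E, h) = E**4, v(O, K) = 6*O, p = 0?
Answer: I*sqrt(15335) ≈ 123.83*I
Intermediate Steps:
R(M, k) = 0 (R(M, k) = 0**4 = 0)
sqrt(I(v(-9, 1), R(5, 2)) - 18251) = sqrt((6*(-9) + 0)**2 - 18251) = sqrt((-54 + 0)**2 - 18251) = sqrt((-54)**2 - 18251) = sqrt(2916 - 18251) = sqrt(-15335) = I*sqrt(15335)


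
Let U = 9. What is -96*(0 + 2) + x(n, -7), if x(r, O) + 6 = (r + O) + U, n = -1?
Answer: -197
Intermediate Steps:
x(r, O) = 3 + O + r (x(r, O) = -6 + ((r + O) + 9) = -6 + ((O + r) + 9) = -6 + (9 + O + r) = 3 + O + r)
-96*(0 + 2) + x(n, -7) = -96*(0 + 2) + (3 - 7 - 1) = -96*2 - 5 = -24*8 - 5 = -192 - 5 = -197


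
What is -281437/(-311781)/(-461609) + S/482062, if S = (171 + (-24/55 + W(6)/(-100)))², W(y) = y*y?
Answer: 157645958682298592647/2623386042507370861875 ≈ 0.060093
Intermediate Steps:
W(y) = y²
S = 2190801636/75625 (S = (171 + (-24/55 + 6²/(-100)))² = (171 + (-24*1/55 + 36*(-1/100)))² = (171 + (-24/55 - 9/25))² = (171 - 219/275)² = (46806/275)² = 2190801636/75625 ≈ 28969.)
-281437/(-311781)/(-461609) + S/482062 = -281437/(-311781)/(-461609) + (2190801636/75625)/482062 = -281437*(-1/311781)*(-1/461609) + (2190801636/75625)*(1/482062) = (281437/311781)*(-1/461609) + 1095400818/18227969375 = -281437/143920915629 + 1095400818/18227969375 = 157645958682298592647/2623386042507370861875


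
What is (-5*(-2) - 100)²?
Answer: 8100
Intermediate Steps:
(-5*(-2) - 100)² = (10 - 100)² = (-90)² = 8100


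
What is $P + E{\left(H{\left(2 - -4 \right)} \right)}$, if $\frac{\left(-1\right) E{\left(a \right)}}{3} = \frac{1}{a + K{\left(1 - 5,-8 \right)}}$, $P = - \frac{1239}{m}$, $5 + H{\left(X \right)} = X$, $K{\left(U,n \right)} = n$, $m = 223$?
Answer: $- \frac{8004}{1561} \approx -5.1275$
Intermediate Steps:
$H{\left(X \right)} = -5 + X$
$P = - \frac{1239}{223} \approx -5.5561$
$E{\left(a \right)} = - \frac{3}{-8 + a}$ ($E{\left(a \right)} = - \frac{3}{a - 8} = - \frac{3}{-8 + a}$)
$P + E{\left(H{\left(2 - -4 \right)} \right)} = - \frac{1239}{223} - \frac{3}{-8 + \left(-5 + \left(2 - -4\right)\right)} = - \frac{1239}{223} - \frac{3}{-8 + \left(-5 + \left(2 + 4\right)\right)} = - \frac{1239}{223} - \frac{3}{-8 + \left(-5 + 6\right)} = - \frac{1239}{223} - \frac{3}{-8 + 1} = - \frac{1239}{223} - \frac{3}{-7} = - \frac{1239}{223} - - \frac{3}{7} = - \frac{1239}{223} + \frac{3}{7} = - \frac{8004}{1561}$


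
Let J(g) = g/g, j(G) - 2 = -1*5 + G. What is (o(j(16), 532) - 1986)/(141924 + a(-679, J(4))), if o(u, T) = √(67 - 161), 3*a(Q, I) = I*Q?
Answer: -5958/425093 + 3*I*√94/425093 ≈ -0.014016 + 6.8423e-5*I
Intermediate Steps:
j(G) = -3 + G (j(G) = 2 + (-1*5 + G) = 2 + (-5 + G) = -3 + G)
J(g) = 1
a(Q, I) = I*Q/3 (a(Q, I) = (I*Q)/3 = I*Q/3)
o(u, T) = I*√94 (o(u, T) = √(-94) = I*√94)
(o(j(16), 532) - 1986)/(141924 + a(-679, J(4))) = (I*√94 - 1986)/(141924 + (⅓)*1*(-679)) = (-1986 + I*√94)/(141924 - 679/3) = (-1986 + I*√94)/(425093/3) = (-1986 + I*√94)*(3/425093) = -5958/425093 + 3*I*√94/425093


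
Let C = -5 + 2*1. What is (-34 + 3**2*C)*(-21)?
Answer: 1281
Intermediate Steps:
C = -3 (C = -5 + 2 = -3)
(-34 + 3**2*C)*(-21) = (-34 + 3**2*(-3))*(-21) = (-34 + 9*(-3))*(-21) = (-34 - 27)*(-21) = -61*(-21) = 1281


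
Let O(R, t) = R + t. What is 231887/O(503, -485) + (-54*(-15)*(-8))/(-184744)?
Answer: 5354981071/415674 ≈ 12883.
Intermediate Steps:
231887/O(503, -485) + (-54*(-15)*(-8))/(-184744) = 231887/(503 - 485) + (-54*(-15)*(-8))/(-184744) = 231887/18 + (810*(-8))*(-1/184744) = 231887*(1/18) - 6480*(-1/184744) = 231887/18 + 810/23093 = 5354981071/415674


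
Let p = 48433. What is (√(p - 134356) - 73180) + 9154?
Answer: -64026 + 3*I*√9547 ≈ -64026.0 + 293.13*I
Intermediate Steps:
(√(p - 134356) - 73180) + 9154 = (√(48433 - 134356) - 73180) + 9154 = (√(-85923) - 73180) + 9154 = (3*I*√9547 - 73180) + 9154 = (-73180 + 3*I*√9547) + 9154 = -64026 + 3*I*√9547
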